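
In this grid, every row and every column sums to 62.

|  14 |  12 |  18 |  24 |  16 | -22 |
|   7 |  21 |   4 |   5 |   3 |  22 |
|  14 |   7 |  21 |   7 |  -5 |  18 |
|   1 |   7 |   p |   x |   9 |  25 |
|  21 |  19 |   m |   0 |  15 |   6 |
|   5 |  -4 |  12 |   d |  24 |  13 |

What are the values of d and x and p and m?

d = 12, x = 14, p = 6, m = 1

Row 6 has 5 − 4 + 12 + 24 + 13 = 50; the blank must be 62 − 50 = 12.
Column 4 has 24 + 5 + 7 + 0 + 12 = 48; the blank must be 62 − 48 = 14.
Row 4 has 1 + 7 + 14 + 9 + 25 = 56; the blank must be 62 − 56 = 6.
Row 5 has 21 + 19 + 0 + 15 + 6 = 61; the blank must be 62 − 61 = 1.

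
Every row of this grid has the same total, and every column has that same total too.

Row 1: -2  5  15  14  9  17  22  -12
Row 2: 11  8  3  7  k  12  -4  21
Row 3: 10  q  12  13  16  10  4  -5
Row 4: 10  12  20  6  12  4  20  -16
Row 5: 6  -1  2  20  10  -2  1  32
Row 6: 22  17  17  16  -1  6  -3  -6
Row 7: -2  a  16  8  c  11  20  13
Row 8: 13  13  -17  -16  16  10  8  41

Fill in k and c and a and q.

Rows 1 and 4 both sum to 68, so that's the common total.
The known cells in row 3 total 60, leaving 68 − 60 = 8 for the blank.
The known cells in column 2 total 62, leaving 68 − 62 = 6 for the blank.
The known cells in row 7 total 72, leaving 68 − 72 = -4 for the blank.
The known cells in row 2 total 58, leaving 68 − 58 = 10 for the blank.

k = 10, c = -4, a = 6, q = 8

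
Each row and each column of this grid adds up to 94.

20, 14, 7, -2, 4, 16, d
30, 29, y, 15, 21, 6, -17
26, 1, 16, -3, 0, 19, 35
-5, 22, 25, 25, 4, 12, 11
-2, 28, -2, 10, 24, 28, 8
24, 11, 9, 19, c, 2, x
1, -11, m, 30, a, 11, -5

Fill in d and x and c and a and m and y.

The known cells in row 2 total 84, leaving 94 − 84 = 10 for the blank.
The known cells in column 3 total 65, leaving 94 − 65 = 29 for the blank.
The known cells in row 7 total 55, leaving 94 − 55 = 39 for the blank.
The known cells in column 5 total 92, leaving 94 − 92 = 2 for the blank.
The known cells in row 1 total 59, leaving 94 − 59 = 35 for the blank.
The known cells in row 6 total 67, leaving 94 − 67 = 27 for the blank.

d = 35, x = 27, c = 2, a = 39, m = 29, y = 10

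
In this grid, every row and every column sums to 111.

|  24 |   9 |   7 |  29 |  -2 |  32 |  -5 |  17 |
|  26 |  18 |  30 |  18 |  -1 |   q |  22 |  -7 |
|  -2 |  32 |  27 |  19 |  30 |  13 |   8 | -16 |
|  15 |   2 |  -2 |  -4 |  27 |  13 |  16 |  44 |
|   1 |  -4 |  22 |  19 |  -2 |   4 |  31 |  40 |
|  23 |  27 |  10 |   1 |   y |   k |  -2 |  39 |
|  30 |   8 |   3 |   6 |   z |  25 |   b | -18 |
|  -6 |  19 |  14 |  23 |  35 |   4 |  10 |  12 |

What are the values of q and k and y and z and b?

q = 5, k = 15, y = -2, z = 26, b = 31

The known cells in row 2 total 106, leaving 111 − 106 = 5 for the blank.
The known cells in column 6 total 96, leaving 111 − 96 = 15 for the blank.
The known cells in row 6 total 113, leaving 111 − 113 = -2 for the blank.
The known cells in column 5 total 85, leaving 111 − 85 = 26 for the blank.
The known cells in row 7 total 80, leaving 111 − 80 = 31 for the blank.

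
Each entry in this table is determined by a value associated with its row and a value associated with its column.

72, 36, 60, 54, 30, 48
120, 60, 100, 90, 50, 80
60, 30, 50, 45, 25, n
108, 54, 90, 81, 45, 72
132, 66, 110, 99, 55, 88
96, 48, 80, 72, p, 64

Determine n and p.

Each row is a constant multiple of every other row — this is a multiplication table with the headers hidden.
Row 3 is 60/72 = 5/6 times row 1, so its entry in column 6 is 48 × 5/6 = 40.
Row 6 is 96/72 = 4/3 times row 1, so its entry in column 5 is 30 × 4/3 = 40.

n = 40, p = 40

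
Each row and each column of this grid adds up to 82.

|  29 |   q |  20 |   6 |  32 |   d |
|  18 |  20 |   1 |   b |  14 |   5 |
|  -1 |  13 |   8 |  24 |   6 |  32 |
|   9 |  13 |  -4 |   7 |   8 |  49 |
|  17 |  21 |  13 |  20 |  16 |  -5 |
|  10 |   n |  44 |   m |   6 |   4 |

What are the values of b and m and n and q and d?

The known cells in column 6 total 85, leaving 82 − 85 = -3 for the blank.
The known cells in row 1 total 84, leaving 82 − 84 = -2 for the blank.
The known cells in column 2 total 65, leaving 82 − 65 = 17 for the blank.
The known cells in row 6 total 81, leaving 82 − 81 = 1 for the blank.
The known cells in row 2 total 58, leaving 82 − 58 = 24 for the blank.

b = 24, m = 1, n = 17, q = -2, d = -3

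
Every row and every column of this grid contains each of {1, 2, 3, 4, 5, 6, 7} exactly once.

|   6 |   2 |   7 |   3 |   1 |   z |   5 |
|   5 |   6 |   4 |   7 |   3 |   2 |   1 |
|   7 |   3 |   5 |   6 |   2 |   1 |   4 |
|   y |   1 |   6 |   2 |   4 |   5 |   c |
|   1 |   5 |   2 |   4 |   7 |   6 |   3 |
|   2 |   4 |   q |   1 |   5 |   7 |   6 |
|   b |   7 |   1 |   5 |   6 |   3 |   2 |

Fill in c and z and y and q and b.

For row 4, column 7: column 7 already has {1, 2, 3, 4, 5, 6}; that leaves 7.
At (row 4, col 1): row 4 already has {1, 2, 4, 5, 6, 7}, so the value is 3.
At (row 1, col 6): row 1 already has {1, 2, 3, 5, 6, 7}, so the value is 4.
For row 7, column 1: row 7 already has {1, 2, 3, 5, 6, 7}; that leaves 4.
Cell (6,3): row 6 already has {1, 2, 4, 5, 6, 7} → 3.

c = 7, z = 4, y = 3, q = 3, b = 4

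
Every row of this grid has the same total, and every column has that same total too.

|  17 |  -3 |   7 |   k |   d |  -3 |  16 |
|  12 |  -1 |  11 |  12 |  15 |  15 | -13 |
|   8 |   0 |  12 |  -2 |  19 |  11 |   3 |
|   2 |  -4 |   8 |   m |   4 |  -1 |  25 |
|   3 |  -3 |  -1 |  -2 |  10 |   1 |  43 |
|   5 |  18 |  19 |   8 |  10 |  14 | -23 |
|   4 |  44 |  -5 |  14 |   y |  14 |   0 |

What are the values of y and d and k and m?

y = -20, d = 13, k = 4, m = 17

Rows 2 and 3 both sum to 51, so that's the common total.
Row 4 has 2 − 4 + 8 + 4 − 1 + 25 = 34; the blank must be 51 − 34 = 17.
Column 4 has 12 − 2 + 17 − 2 + 8 + 14 = 47; the blank must be 51 − 47 = 4.
Row 1 has 17 − 3 + 7 + 4 − 3 + 16 = 38; the blank must be 51 − 38 = 13.
Row 7 has 4 + 44 − 5 + 14 + 14 + 0 = 71; the blank must be 51 − 71 = -20.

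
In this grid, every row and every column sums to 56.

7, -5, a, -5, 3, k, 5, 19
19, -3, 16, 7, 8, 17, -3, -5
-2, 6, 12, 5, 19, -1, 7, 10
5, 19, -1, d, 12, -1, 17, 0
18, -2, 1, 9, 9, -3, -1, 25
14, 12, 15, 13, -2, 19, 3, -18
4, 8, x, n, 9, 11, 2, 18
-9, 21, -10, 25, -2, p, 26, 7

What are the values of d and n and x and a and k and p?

The known cells in row 4 total 51, leaving 56 − 51 = 5 for the blank.
The known cells in row 8 total 58, leaving 56 − 58 = -2 for the blank.
The known cells in column 6 total 40, leaving 56 − 40 = 16 for the blank.
The known cells in row 1 total 40, leaving 56 − 40 = 16 for the blank.
The known cells in column 3 total 49, leaving 56 − 49 = 7 for the blank.
The known cells in row 7 total 59, leaving 56 − 59 = -3 for the blank.

d = 5, n = -3, x = 7, a = 16, k = 16, p = -2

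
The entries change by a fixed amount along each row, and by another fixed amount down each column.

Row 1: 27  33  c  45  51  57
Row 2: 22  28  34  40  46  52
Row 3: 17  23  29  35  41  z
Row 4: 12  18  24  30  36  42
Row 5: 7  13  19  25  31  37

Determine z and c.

z = 47, c = 39

Along each row the entries change by 6 per step; down each column they change by -5.
Row 3: from 17 at column 1, stepping by 6 to column 6 gives 47.
Row 1: from 27 at column 1, stepping by 6 to column 3 gives 39.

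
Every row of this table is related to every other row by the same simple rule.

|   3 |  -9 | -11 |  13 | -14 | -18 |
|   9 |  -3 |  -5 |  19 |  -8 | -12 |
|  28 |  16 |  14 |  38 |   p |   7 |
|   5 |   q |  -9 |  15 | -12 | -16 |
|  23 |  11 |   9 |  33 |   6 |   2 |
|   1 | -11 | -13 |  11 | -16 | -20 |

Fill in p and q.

p = 11, q = -7

The difference between any two rows is the same in every column — this is an addition table with the headers hidden.
Row 3 minus row 1 is 38 − 13 = 25, so its entry in column 5 is -14 + 25 = 11.
Row 4 minus row 1 is 15 − 13 = 2, so its entry in column 2 is -9 + 2 = -7.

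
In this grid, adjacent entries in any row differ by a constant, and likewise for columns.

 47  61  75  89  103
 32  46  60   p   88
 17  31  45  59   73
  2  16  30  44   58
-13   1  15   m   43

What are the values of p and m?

p = 74, m = 29

Along each row the entries change by 14 per step; down each column they change by -15.
Row 2: from 32 at column 1, stepping by 14 to column 4 gives 74.
Row 5: from -13 at column 1, stepping by 14 to column 4 gives 29.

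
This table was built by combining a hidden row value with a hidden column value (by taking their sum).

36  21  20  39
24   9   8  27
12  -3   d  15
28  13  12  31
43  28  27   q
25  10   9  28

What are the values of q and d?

q = 46, d = -4

The difference between any two rows is the same in every column — this is an addition table with the headers hidden.
Row 5 minus row 1 is 28 − 21 = 7, so its entry in column 4 is 39 + 7 = 46.
Row 3 minus row 1 is -3 − 21 = -24, so its entry in column 3 is 20 + (-24) = -4.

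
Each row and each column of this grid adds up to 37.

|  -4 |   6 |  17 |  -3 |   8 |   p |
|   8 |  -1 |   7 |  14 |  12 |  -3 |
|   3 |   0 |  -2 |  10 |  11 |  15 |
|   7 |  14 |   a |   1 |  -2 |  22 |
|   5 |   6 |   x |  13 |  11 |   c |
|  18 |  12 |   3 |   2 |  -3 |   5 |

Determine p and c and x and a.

Row 4: 7 + 14 + 1 − 2 + 22 = 42, so its missing entry is 37 − 42 = -5.
Column 3: 17 + 7 − 2 − 5 + 3 = 20, so its missing entry is 37 − 20 = 17.
Row 5: 5 + 6 + 17 + 13 + 11 = 52, so its missing entry is 37 − 52 = -15.
Row 1: -4 + 6 + 17 − 3 + 8 = 24, so its missing entry is 37 − 24 = 13.

p = 13, c = -15, x = 17, a = -5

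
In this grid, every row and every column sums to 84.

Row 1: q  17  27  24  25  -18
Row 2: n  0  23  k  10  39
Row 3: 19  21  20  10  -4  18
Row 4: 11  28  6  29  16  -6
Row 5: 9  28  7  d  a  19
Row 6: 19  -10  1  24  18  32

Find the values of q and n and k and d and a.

Column 5 has 25 + 10 − 4 + 16 + 18 = 65; the blank must be 84 − 65 = 19.
Row 5 has 9 + 28 + 7 + 19 + 19 = 82; the blank must be 84 − 82 = 2.
Row 1 has 17 + 27 + 24 + 25 − 18 = 75; the blank must be 84 − 75 = 9.
Column 1 has 9 + 19 + 11 + 9 + 19 = 67; the blank must be 84 − 67 = 17.
Row 2 has 17 + 0 + 23 + 10 + 39 = 89; the blank must be 84 − 89 = -5.

q = 9, n = 17, k = -5, d = 2, a = 19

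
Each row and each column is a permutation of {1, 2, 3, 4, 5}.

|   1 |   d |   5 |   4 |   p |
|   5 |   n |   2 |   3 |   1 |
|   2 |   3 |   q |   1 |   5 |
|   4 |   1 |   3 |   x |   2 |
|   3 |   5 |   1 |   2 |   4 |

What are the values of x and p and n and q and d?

Cell (1,5): column 5 already has {1, 2, 4, 5} → 3.
For row 1, column 2: row 1 already has {1, 3, 4, 5}; that leaves 2.
For row 2, column 2: row 2 already has {1, 2, 3, 5}; that leaves 4.
At (row 4, col 4): row 4 already has {1, 2, 3, 4}, so the value is 5.
Cell (3,3): row 3 already has {1, 2, 3, 5} → 4.

x = 5, p = 3, n = 4, q = 4, d = 2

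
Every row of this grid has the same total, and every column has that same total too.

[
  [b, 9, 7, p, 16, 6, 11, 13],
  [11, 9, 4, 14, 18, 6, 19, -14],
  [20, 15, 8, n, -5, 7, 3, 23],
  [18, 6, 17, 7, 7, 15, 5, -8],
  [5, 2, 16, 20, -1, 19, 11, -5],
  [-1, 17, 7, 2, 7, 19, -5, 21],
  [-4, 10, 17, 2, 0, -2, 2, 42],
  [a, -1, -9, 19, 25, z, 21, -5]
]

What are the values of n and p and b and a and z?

n = -4, p = 7, b = -2, a = 20, z = -3

Rows 2 and 4 both sum to 67, so that's the common total.
Row 3: 20 + 15 + 8 − 5 + 7 + 3 + 23 = 71, so its missing entry is 67 − 71 = -4.
Column 4: 14 − 4 + 7 + 20 + 2 + 2 + 19 = 60, so its missing entry is 67 − 60 = 7.
Row 1: 9 + 7 + 7 + 16 + 6 + 11 + 13 = 69, so its missing entry is 67 − 69 = -2.
Column 1: -2 + 11 + 20 + 18 + 5 − 1 − 4 = 47, so its missing entry is 67 − 47 = 20.
Row 8: 20 − 1 − 9 + 19 + 25 + 21 − 5 = 70, so its missing entry is 67 − 70 = -3.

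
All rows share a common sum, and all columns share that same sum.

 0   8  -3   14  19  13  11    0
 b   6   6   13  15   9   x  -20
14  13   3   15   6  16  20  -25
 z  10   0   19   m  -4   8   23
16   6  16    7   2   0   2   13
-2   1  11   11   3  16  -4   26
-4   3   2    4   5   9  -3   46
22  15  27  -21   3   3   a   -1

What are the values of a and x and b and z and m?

Rows 1 and 3 both sum to 62, so that's the common total.
Column 5 has 19 + 15 + 6 + 2 + 3 + 5 + 3 = 53; the blank must be 62 − 53 = 9.
Row 4 has 10 + 0 + 19 + 9 − 4 + 8 + 23 = 65; the blank must be 62 − 65 = -3.
Row 8 has 22 + 15 + 27 − 21 + 3 + 3 − 1 = 48; the blank must be 62 − 48 = 14.
Column 1 has 0 + 14 − 3 + 16 − 2 − 4 + 22 = 43; the blank must be 62 − 43 = 19.
Row 2 has 19 + 6 + 6 + 13 + 15 + 9 − 20 = 48; the blank must be 62 − 48 = 14.

a = 14, x = 14, b = 19, z = -3, m = 9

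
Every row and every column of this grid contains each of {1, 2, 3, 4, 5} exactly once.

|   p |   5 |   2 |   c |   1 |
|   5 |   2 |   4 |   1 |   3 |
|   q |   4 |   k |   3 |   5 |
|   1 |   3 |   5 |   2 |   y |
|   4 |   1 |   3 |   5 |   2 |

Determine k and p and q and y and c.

For row 4, column 5: row 4 already has {1, 2, 3, 5}; that leaves 4.
At (row 1, col 4): column 4 already has {1, 2, 3, 5}, so the value is 4.
Cell (1,1): row 1 already has {1, 2, 4, 5} → 3.
For row 3, column 1: column 1 already has {1, 3, 4, 5}; that leaves 2.
At (row 3, col 3): row 3 already has {2, 3, 4, 5}, so the value is 1.

k = 1, p = 3, q = 2, y = 4, c = 4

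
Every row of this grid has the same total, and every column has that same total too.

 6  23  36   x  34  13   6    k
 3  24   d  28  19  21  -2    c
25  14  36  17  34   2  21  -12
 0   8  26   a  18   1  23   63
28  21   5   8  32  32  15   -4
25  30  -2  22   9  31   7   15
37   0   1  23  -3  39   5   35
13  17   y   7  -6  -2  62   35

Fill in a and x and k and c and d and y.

Rows 3 and 5 both sum to 137, so that's the common total.
Row 4 has 0 + 8 + 26 + 18 + 1 + 23 + 63 = 139; the blank must be 137 − 139 = -2.
Column 4 has 28 + 17 − 2 + 8 + 22 + 23 + 7 = 103; the blank must be 137 − 103 = 34.
Row 1 has 6 + 23 + 36 + 34 + 34 + 13 + 6 = 152; the blank must be 137 − 152 = -15.
Column 8 has -15 − 12 + 63 − 4 + 15 + 35 + 35 = 117; the blank must be 137 − 117 = 20.
Row 2 has 3 + 24 + 28 + 19 + 21 − 2 + 20 = 113; the blank must be 137 − 113 = 24.
Row 8 has 13 + 17 + 7 − 6 − 2 + 62 + 35 = 126; the blank must be 137 − 126 = 11.

a = -2, x = 34, k = -15, c = 20, d = 24, y = 11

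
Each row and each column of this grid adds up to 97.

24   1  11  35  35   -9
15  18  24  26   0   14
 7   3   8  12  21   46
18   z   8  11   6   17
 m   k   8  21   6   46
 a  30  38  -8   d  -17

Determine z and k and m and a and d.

z = 37, k = 8, m = 8, a = 25, d = 29

Row 4: 18 + 8 + 11 + 6 + 17 = 60, so its missing entry is 97 − 60 = 37.
Column 5: 35 + 0 + 21 + 6 + 6 = 68, so its missing entry is 97 − 68 = 29.
Row 6: 30 + 38 − 8 + 29 − 17 = 72, so its missing entry is 97 − 72 = 25.
Column 1: 24 + 15 + 7 + 18 + 25 = 89, so its missing entry is 97 − 89 = 8.
Row 5: 8 + 8 + 21 + 6 + 46 = 89, so its missing entry is 97 − 89 = 8.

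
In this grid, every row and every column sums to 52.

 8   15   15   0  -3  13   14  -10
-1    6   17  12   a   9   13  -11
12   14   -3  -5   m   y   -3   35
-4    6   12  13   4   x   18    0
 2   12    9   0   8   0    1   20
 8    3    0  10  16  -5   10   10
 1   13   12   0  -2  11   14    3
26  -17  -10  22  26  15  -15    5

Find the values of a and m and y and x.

Row 4 has -4 + 6 + 12 + 13 + 4 + 18 + 0 = 49; the blank must be 52 − 49 = 3.
Column 6 has 13 + 9 + 3 + 0 − 5 + 11 + 15 = 46; the blank must be 52 − 46 = 6.
Row 3 has 12 + 14 − 3 − 5 + 6 − 3 + 35 = 56; the blank must be 52 − 56 = -4.
Row 2 has -1 + 6 + 17 + 12 + 9 + 13 − 11 = 45; the blank must be 52 − 45 = 7.

a = 7, m = -4, y = 6, x = 3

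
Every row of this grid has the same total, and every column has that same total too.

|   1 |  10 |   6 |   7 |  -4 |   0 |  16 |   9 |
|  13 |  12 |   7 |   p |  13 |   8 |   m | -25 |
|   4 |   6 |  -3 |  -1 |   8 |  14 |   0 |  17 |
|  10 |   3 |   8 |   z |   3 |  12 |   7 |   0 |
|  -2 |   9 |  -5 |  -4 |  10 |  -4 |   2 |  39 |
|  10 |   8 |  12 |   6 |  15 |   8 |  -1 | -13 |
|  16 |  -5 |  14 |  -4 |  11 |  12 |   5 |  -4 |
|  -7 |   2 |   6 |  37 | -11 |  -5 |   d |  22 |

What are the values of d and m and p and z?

d = 1, m = 15, p = 2, z = 2

Rows 1 and 3 both sum to 45, so that's the common total.
Row 8: -7 + 2 + 6 + 37 − 11 − 5 + 22 = 44, so its missing entry is 45 − 44 = 1.
Column 7: 16 + 0 + 7 + 2 − 1 + 5 + 1 = 30, so its missing entry is 45 − 30 = 15.
Row 2: 13 + 12 + 7 + 13 + 8 + 15 − 25 = 43, so its missing entry is 45 − 43 = 2.
Row 4: 10 + 3 + 8 + 3 + 12 + 7 + 0 = 43, so its missing entry is 45 − 43 = 2.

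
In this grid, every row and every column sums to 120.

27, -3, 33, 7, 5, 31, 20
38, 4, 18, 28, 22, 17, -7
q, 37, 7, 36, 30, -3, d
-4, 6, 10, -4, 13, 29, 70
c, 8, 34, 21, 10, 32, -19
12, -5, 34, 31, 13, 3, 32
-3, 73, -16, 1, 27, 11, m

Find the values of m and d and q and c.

The known cells in row 7 total 93, leaving 120 − 93 = 27 for the blank.
The known cells in row 5 total 86, leaving 120 − 86 = 34 for the blank.
The known cells in column 7 total 123, leaving 120 − 123 = -3 for the blank.
The known cells in row 3 total 104, leaving 120 − 104 = 16 for the blank.

m = 27, d = -3, q = 16, c = 34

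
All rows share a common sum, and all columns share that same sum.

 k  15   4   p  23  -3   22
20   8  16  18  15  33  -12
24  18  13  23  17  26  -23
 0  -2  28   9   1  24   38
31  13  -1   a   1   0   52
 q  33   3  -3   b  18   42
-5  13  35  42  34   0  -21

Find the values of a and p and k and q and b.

Rows 2 and 3 both sum to 98, so that's the common total.
The known cells in row 5 total 96, leaving 98 − 96 = 2 for the blank.
The known cells in column 5 total 91, leaving 98 − 91 = 7 for the blank.
The known cells in column 4 total 91, leaving 98 − 91 = 7 for the blank.
The known cells in row 1 total 68, leaving 98 − 68 = 30 for the blank.
The known cells in row 6 total 100, leaving 98 − 100 = -2 for the blank.

a = 2, p = 7, k = 30, q = -2, b = 7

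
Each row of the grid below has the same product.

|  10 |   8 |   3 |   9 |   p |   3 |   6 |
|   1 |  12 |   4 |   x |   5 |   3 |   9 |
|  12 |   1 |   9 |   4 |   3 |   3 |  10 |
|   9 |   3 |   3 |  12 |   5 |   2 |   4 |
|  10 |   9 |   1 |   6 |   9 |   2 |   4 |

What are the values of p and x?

p = 1, x = 6

Rows 3 and 4 each multiply to 38880, so every row has product 38880.
Row 1: 10×8×3×9×3×6 = 38880, so the missing entry is 38880 ÷ 38880 = 1.
Row 2: 1×12×4×5×3×9 = 6480, so the missing entry is 38880 ÷ 6480 = 6.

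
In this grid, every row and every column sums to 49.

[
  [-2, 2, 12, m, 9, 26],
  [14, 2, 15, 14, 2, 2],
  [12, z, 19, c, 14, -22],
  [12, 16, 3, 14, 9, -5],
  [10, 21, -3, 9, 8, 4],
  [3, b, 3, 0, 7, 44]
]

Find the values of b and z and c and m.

The known cells in row 1 total 47, leaving 49 − 47 = 2 for the blank.
The known cells in column 4 total 39, leaving 49 − 39 = 10 for the blank.
The known cells in row 3 total 33, leaving 49 − 33 = 16 for the blank.
The known cells in row 6 total 57, leaving 49 − 57 = -8 for the blank.

b = -8, z = 16, c = 10, m = 2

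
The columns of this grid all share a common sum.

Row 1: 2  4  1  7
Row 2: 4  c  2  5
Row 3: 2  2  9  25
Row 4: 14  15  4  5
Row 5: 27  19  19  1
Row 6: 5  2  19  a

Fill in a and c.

a = 11, c = 12

Column 1 sums to 54 and so does column 3; that's the common total.
In column 4 the known cells total 43, leaving 54 − 43 = 11.
In column 2 the known cells total 42, leaving 54 − 42 = 12.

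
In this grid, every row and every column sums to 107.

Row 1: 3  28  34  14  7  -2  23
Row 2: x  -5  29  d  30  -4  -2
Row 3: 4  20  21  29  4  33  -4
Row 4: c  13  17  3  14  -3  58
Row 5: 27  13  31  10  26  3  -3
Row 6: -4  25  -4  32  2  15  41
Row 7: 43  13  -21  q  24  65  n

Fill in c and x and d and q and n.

c = 5, x = 29, d = 30, q = -11, n = -6

Column 7 has 23 − 2 − 4 + 58 − 3 + 41 = 113; the blank must be 107 − 113 = -6.
Row 4 has 13 + 17 + 3 + 14 − 3 + 58 = 102; the blank must be 107 − 102 = 5.
Column 1 has 3 + 4 + 5 + 27 − 4 + 43 = 78; the blank must be 107 − 78 = 29.
Row 7 has 43 + 13 − 21 + 24 + 65 − 6 = 118; the blank must be 107 − 118 = -11.
Row 2 has 29 − 5 + 29 + 30 − 4 − 2 = 77; the blank must be 107 − 77 = 30.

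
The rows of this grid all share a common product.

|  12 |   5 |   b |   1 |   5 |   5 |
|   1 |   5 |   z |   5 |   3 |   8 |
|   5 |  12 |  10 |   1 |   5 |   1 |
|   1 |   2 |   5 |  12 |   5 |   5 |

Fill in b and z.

b = 2, z = 5

Rows 3 and 4 each multiply to 3000, so every row has product 3000.
Row 1: 12×5×1×5×5 = 1500, so the missing entry is 3000 ÷ 1500 = 2.
Row 2: 1×5×5×3×8 = 600, so the missing entry is 3000 ÷ 600 = 5.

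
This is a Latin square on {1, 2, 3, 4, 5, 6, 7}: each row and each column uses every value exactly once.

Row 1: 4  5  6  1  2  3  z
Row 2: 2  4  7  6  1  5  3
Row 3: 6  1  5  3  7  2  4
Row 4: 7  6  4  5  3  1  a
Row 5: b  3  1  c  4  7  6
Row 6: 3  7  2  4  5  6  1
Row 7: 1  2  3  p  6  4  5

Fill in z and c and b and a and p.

For row 5, column 1: column 1 already has {1, 2, 3, 4, 6, 7}; that leaves 5.
For row 5, column 4: row 5 already has {1, 3, 4, 5, 6, 7}; that leaves 2.
For row 1, column 7: row 1 already has {1, 2, 3, 4, 5, 6}; that leaves 7.
Cell (4,7): row 4 already has {1, 3, 4, 5, 6, 7} → 2.
At (row 7, col 4): row 7 already has {1, 2, 3, 4, 5, 6}, so the value is 7.

z = 7, c = 2, b = 5, a = 2, p = 7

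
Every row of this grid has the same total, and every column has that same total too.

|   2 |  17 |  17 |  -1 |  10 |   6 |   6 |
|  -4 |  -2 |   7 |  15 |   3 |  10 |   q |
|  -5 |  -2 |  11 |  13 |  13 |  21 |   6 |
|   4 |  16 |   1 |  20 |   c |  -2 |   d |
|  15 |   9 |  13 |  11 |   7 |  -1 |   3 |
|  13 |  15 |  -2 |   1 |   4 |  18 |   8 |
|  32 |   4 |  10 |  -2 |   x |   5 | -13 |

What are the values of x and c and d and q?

Rows 1 and 3 both sum to 57, so that's the common total.
The known cells in row 2 total 29, leaving 57 − 29 = 28 for the blank.
The known cells in row 7 total 36, leaving 57 − 36 = 21 for the blank.
The known cells in column 5 total 58, leaving 57 − 58 = -1 for the blank.
The known cells in row 4 total 38, leaving 57 − 38 = 19 for the blank.

x = 21, c = -1, d = 19, q = 28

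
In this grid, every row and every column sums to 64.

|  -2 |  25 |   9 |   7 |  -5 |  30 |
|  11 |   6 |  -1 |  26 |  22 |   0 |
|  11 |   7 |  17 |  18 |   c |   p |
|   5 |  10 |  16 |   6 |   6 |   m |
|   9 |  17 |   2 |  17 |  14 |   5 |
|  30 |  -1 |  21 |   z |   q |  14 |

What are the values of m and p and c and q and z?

The known cells in column 4 total 74, leaving 64 − 74 = -10 for the blank.
The known cells in row 6 total 54, leaving 64 − 54 = 10 for the blank.
The known cells in column 5 total 47, leaving 64 − 47 = 17 for the blank.
The known cells in row 3 total 70, leaving 64 − 70 = -6 for the blank.
The known cells in row 4 total 43, leaving 64 − 43 = 21 for the blank.

m = 21, p = -6, c = 17, q = 10, z = -10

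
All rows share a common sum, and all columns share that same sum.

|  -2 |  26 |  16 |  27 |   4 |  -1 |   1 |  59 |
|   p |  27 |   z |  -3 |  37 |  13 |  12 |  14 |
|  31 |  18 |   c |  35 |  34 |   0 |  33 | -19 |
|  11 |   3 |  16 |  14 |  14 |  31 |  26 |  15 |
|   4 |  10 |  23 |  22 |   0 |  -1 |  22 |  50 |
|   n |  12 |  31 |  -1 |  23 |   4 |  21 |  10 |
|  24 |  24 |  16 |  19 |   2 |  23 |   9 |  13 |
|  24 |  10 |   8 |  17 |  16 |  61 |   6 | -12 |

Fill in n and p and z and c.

Rows 1 and 4 both sum to 130, so that's the common total.
Row 6: 12 + 31 − 1 + 23 + 4 + 21 + 10 = 100, so its missing entry is 130 − 100 = 30.
Column 1: -2 + 31 + 11 + 4 + 30 + 24 + 24 = 122, so its missing entry is 130 − 122 = 8.
Row 2: 8 + 27 − 3 + 37 + 13 + 12 + 14 = 108, so its missing entry is 130 − 108 = 22.
Row 3: 31 + 18 + 35 + 34 + 0 + 33 − 19 = 132, so its missing entry is 130 − 132 = -2.

n = 30, p = 8, z = 22, c = -2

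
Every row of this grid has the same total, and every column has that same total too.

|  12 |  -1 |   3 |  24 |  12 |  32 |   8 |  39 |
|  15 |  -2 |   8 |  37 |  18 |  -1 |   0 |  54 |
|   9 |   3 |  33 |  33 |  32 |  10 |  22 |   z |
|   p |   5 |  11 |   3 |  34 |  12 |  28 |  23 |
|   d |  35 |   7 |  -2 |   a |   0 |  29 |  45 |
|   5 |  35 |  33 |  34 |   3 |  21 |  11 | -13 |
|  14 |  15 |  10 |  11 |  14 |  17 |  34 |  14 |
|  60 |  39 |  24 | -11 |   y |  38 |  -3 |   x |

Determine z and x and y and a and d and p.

z = -13, x = -20, y = 2, a = 14, d = 1, p = 13

Rows 1 and 2 both sum to 129, so that's the common total.
The known cells in row 3 total 142, leaving 129 − 142 = -13 for the blank.
The known cells in column 8 total 149, leaving 129 − 149 = -20 for the blank.
The known cells in row 8 total 127, leaving 129 − 127 = 2 for the blank.
The known cells in column 5 total 115, leaving 129 − 115 = 14 for the blank.
The known cells in row 5 total 128, leaving 129 − 128 = 1 for the blank.
The known cells in row 4 total 116, leaving 129 − 116 = 13 for the blank.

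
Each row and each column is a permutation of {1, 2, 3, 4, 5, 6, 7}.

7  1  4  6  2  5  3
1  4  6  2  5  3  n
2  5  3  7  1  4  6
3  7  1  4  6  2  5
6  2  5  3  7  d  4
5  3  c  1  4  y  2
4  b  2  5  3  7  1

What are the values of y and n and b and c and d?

Cell (7,2): row 7 already has {1, 2, 3, 4, 5, 7} → 6.
For row 5, column 6: row 5 already has {2, 3, 4, 5, 6, 7}; that leaves 1.
At (row 6, col 6): column 6 already has {1, 2, 3, 4, 5, 7}, so the value is 6.
At (row 2, col 7): row 2 already has {1, 2, 3, 4, 5, 6}, so the value is 7.
For row 6, column 3: row 6 already has {1, 2, 3, 4, 5, 6}; that leaves 7.

y = 6, n = 7, b = 6, c = 7, d = 1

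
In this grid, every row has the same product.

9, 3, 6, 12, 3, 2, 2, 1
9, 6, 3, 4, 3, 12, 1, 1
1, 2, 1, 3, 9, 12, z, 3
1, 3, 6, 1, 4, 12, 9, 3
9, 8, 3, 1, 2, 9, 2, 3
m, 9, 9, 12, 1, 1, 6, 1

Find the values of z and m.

z = 12, m = 4

Rows 1 and 5 each multiply to 23328, so every row has product 23328.
Row 3: 1×2×1×3×9×12×3 = 1944, so the missing entry is 23328 ÷ 1944 = 12.
Row 6: 9×9×12×1×1×6×1 = 5832, so the missing entry is 23328 ÷ 5832 = 4.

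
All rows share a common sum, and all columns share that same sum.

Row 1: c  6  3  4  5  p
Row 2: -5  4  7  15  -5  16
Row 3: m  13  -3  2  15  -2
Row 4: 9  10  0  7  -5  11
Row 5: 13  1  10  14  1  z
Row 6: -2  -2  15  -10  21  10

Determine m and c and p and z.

Rows 2 and 4 both sum to 32, so that's the common total.
Row 5: 13 + 1 + 10 + 14 + 1 = 39, so its missing entry is 32 − 39 = -7.
Row 3: 13 − 3 + 2 + 15 − 2 = 25, so its missing entry is 32 − 25 = 7.
Column 6: 16 − 2 + 11 − 7 + 10 = 28, so its missing entry is 32 − 28 = 4.
Row 1: 6 + 3 + 4 + 5 + 4 = 22, so its missing entry is 32 − 22 = 10.

m = 7, c = 10, p = 4, z = -7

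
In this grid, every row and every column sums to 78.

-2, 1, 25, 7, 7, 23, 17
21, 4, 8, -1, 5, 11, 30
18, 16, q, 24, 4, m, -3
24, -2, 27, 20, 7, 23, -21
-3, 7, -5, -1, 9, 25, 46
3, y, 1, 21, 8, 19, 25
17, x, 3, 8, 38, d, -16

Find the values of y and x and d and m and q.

Row 6: 3 + 1 + 21 + 8 + 19 + 25 = 77, so its missing entry is 78 − 77 = 1.
Column 2: 1 + 4 + 16 − 2 + 7 + 1 = 27, so its missing entry is 78 − 27 = 51.
Row 7: 17 + 51 + 3 + 8 + 38 − 16 = 101, so its missing entry is 78 − 101 = -23.
Column 3: 25 + 8 + 27 − 5 + 1 + 3 = 59, so its missing entry is 78 − 59 = 19.
Row 3: 18 + 16 + 19 + 24 + 4 − 3 = 78, so its missing entry is 78 − 78 = 0.

y = 1, x = 51, d = -23, m = 0, q = 19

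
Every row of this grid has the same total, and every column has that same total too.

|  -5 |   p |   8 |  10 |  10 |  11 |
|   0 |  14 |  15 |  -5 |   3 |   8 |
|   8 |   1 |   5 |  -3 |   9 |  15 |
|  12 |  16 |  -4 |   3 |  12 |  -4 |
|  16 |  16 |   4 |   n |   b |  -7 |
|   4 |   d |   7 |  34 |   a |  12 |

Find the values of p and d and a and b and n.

Rows 2 and 3 both sum to 35, so that's the common total.
The known cells in row 1 total 34, leaving 35 − 34 = 1 for the blank.
The known cells in column 4 total 39, leaving 35 − 39 = -4 for the blank.
The known cells in row 5 total 25, leaving 35 − 25 = 10 for the blank.
The known cells in column 5 total 44, leaving 35 − 44 = -9 for the blank.
The known cells in row 6 total 48, leaving 35 − 48 = -13 for the blank.

p = 1, d = -13, a = -9, b = 10, n = -4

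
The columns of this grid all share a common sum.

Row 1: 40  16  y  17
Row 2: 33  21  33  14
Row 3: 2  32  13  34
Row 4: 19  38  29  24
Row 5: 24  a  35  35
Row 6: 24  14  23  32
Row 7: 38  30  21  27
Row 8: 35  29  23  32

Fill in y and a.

y = 38, a = 35

The complete columns each total 215.
Column 3 is missing 215 − 177 = 38 (since 33 + 13 + 29 + 35 + 23 + 21 + 23 = 177).
Column 2 is missing 215 − 180 = 35 (since 16 + 21 + 32 + 38 + 14 + 30 + 29 = 180).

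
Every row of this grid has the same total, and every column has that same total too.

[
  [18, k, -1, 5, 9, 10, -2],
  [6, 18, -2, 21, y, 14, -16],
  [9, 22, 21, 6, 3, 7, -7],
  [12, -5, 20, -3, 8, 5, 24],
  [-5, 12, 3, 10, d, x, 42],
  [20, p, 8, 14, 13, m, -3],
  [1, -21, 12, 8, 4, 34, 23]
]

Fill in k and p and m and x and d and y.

Rows 3 and 4 both sum to 61, so that's the common total.
Row 1: 18 − 1 + 5 + 9 + 10 − 2 = 39, so its missing entry is 61 − 39 = 22.
Column 2: 22 + 18 + 22 − 5 + 12 − 21 = 48, so its missing entry is 61 − 48 = 13.
Row 6: 20 + 13 + 8 + 14 + 13 − 3 = 65, so its missing entry is 61 − 65 = -4.
Row 2: 6 + 18 − 2 + 21 + 14 − 16 = 41, so its missing entry is 61 − 41 = 20.
Column 5: 9 + 20 + 3 + 8 + 13 + 4 = 57, so its missing entry is 61 − 57 = 4.
Row 5: -5 + 12 + 3 + 10 + 4 + 42 = 66, so its missing entry is 61 − 66 = -5.

k = 22, p = 13, m = -4, x = -5, d = 4, y = 20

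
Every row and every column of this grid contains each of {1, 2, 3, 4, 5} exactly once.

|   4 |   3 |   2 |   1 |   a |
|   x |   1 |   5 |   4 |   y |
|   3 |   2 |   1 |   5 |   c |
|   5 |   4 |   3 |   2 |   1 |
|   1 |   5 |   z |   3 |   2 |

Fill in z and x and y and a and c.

For row 3, column 5: row 3 already has {1, 2, 3, 5}; that leaves 4.
For row 1, column 5: row 1 already has {1, 2, 3, 4}; that leaves 5.
Cell (5,3): row 5 already has {1, 2, 3, 5} → 4.
At (row 2, col 5): column 5 already has {1, 2, 4, 5}, so the value is 3.
Cell (2,1): row 2 already has {1, 3, 4, 5} → 2.

z = 4, x = 2, y = 3, a = 5, c = 4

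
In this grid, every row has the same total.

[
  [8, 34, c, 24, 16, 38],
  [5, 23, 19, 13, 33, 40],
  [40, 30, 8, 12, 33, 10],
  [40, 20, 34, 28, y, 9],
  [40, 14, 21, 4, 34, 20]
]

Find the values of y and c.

y = 2, c = 13

Rows 3 and 5 both add up to 133, so every row sums to 133.
Row 4: 40 + 20 + 34 + 28 + 9 = 131, so the missing entry is 133 − 131 = 2.
Row 1: 8 + 34 + 24 + 16 + 38 = 120, so the missing entry is 133 − 120 = 13.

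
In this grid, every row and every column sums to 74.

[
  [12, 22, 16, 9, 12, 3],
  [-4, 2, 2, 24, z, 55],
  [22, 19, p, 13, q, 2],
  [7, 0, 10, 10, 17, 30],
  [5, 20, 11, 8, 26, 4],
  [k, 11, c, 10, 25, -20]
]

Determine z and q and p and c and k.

Row 2: -4 + 2 + 2 + 24 + 55 = 79, so its missing entry is 74 − 79 = -5.
Column 5: 12 − 5 + 17 + 26 + 25 = 75, so its missing entry is 74 − 75 = -1.
Column 1: 12 − 4 + 22 + 7 + 5 = 42, so its missing entry is 74 − 42 = 32.
Row 3: 22 + 19 + 13 − 1 + 2 = 55, so its missing entry is 74 − 55 = 19.
Row 6: 32 + 11 + 10 + 25 − 20 = 58, so its missing entry is 74 − 58 = 16.

z = -5, q = -1, p = 19, c = 16, k = 32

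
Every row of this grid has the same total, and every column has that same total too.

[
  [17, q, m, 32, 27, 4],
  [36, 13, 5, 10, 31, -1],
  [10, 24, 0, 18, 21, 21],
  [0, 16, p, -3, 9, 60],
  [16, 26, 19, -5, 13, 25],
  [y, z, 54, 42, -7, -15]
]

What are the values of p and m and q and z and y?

p = 12, m = 4, q = 10, z = 5, y = 15

Rows 2 and 3 both sum to 94, so that's the common total.
Column 1: 17 + 36 + 10 + 0 + 16 = 79, so its missing entry is 94 − 79 = 15.
Row 6: 15 + 54 + 42 − 7 − 15 = 89, so its missing entry is 94 − 89 = 5.
Column 2: 13 + 24 + 16 + 26 + 5 = 84, so its missing entry is 94 − 84 = 10.
Row 1: 17 + 10 + 32 + 27 + 4 = 90, so its missing entry is 94 − 90 = 4.
Row 4: 0 + 16 − 3 + 9 + 60 = 82, so its missing entry is 94 − 82 = 12.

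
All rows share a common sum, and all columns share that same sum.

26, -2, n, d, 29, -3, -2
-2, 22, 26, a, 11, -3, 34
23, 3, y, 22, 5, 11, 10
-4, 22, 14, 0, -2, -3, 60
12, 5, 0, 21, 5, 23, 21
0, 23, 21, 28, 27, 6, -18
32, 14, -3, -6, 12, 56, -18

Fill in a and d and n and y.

Rows 4 and 5 both sum to 87, so that's the common total.
The known cells in row 2 total 88, leaving 87 − 88 = -1 for the blank.
The known cells in column 4 total 64, leaving 87 − 64 = 23 for the blank.
The known cells in row 1 total 71, leaving 87 − 71 = 16 for the blank.
The known cells in row 3 total 74, leaving 87 − 74 = 13 for the blank.

a = -1, d = 23, n = 16, y = 13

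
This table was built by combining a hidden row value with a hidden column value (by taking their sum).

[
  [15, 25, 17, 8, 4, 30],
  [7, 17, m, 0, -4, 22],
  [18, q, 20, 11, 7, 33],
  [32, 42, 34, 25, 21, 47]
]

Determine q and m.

q = 28, m = 9

The difference between any two rows is the same in every column — this is an addition table with the headers hidden.
Row 3 minus row 1 is 11 − 8 = 3, so its entry in column 2 is 25 + 3 = 28.
Row 2 minus row 1 is 0 − 8 = -8, so its entry in column 3 is 17 + (-8) = 9.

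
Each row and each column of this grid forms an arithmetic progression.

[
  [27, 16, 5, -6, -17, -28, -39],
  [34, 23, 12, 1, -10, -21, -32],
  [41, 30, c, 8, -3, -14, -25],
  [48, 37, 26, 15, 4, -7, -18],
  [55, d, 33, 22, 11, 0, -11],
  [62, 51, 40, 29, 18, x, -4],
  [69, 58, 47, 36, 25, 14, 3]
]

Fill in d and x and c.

Along each row the entries change by -11 per step; down each column they change by 7.
Row 5: from 55 at column 1, stepping by -11 to column 2 gives 44.
Row 6: from 62 at column 1, stepping by -11 to column 6 gives 7.
Row 3: from 41 at column 1, stepping by -11 to column 3 gives 19.

d = 44, x = 7, c = 19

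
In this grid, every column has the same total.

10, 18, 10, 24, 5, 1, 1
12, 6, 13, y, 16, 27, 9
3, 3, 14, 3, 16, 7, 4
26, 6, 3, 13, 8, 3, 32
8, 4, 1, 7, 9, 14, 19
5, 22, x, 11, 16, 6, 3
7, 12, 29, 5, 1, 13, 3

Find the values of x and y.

x = 1, y = 8

Column 2 sums to 71 and so does column 7; that's the common total.
In column 3 the known cells total 70, leaving 71 − 70 = 1.
In column 4 the known cells total 63, leaving 71 − 63 = 8.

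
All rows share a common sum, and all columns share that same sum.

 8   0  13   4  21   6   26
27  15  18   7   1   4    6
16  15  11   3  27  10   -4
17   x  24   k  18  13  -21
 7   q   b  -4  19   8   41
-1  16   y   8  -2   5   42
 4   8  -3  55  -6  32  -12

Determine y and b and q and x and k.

Rows 1 and 2 both sum to 78, so that's the common total.
Column 4 has 4 + 7 + 3 − 4 + 8 + 55 = 73; the blank must be 78 − 73 = 5.
Row 4 has 17 + 24 + 5 + 18 + 13 − 21 = 56; the blank must be 78 − 56 = 22.
Column 2 has 0 + 15 + 15 + 22 + 16 + 8 = 76; the blank must be 78 − 76 = 2.
Row 5 has 7 + 2 − 4 + 19 + 8 + 41 = 73; the blank must be 78 − 73 = 5.
Row 6 has -1 + 16 + 8 − 2 + 5 + 42 = 68; the blank must be 78 − 68 = 10.

y = 10, b = 5, q = 2, x = 22, k = 5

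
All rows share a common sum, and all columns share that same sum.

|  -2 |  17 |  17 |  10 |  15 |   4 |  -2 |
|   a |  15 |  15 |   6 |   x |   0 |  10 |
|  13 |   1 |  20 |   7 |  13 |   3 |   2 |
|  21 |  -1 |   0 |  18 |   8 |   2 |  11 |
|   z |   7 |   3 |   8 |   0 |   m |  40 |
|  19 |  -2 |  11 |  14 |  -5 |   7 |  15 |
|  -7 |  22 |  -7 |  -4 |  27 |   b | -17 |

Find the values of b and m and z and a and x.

Rows 1 and 3 both sum to 59, so that's the common total.
Row 7: -7 + 22 − 7 − 4 + 27 − 17 = 14, so its missing entry is 59 − 14 = 45.
Column 5: 15 + 13 + 8 + 0 − 5 + 27 = 58, so its missing entry is 59 − 58 = 1.
Column 6: 4 + 0 + 3 + 2 + 7 + 45 = 61, so its missing entry is 59 − 61 = -2.
Row 5: 7 + 3 + 8 + 0 − 2 + 40 = 56, so its missing entry is 59 − 56 = 3.
Row 2: 15 + 15 + 6 + 1 + 0 + 10 = 47, so its missing entry is 59 − 47 = 12.

b = 45, m = -2, z = 3, a = 12, x = 1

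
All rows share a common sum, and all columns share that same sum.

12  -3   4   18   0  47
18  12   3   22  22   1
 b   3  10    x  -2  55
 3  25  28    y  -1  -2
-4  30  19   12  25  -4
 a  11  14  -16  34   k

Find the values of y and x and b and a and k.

Rows 1 and 2 both sum to 78, so that's the common total.
The known cells in column 6 total 97, leaving 78 − 97 = -19 for the blank.
The known cells in row 4 total 53, leaving 78 − 53 = 25 for the blank.
The known cells in column 4 total 61, leaving 78 − 61 = 17 for the blank.
The known cells in row 3 total 83, leaving 78 − 83 = -5 for the blank.
The known cells in row 6 total 24, leaving 78 − 24 = 54 for the blank.

y = 25, x = 17, b = -5, a = 54, k = -19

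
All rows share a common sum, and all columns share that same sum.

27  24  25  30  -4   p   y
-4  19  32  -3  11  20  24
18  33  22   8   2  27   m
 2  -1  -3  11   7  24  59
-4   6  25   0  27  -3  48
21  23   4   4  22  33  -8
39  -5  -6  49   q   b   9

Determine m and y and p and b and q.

m = -11, y = -22, p = 19, b = -21, q = 34

Rows 2 and 4 both sum to 99, so that's the common total.
Column 5 has -4 + 11 + 2 + 7 + 27 + 22 = 65; the blank must be 99 − 65 = 34.
Row 7 has 39 − 5 − 6 + 49 + 34 + 9 = 120; the blank must be 99 − 120 = -21.
Row 3 has 18 + 33 + 22 + 8 + 2 + 27 = 110; the blank must be 99 − 110 = -11.
Column 7 has 24 − 11 + 59 + 48 − 8 + 9 = 121; the blank must be 99 − 121 = -22.
Row 1 has 27 + 24 + 25 + 30 − 4 − 22 = 80; the blank must be 99 − 80 = 19.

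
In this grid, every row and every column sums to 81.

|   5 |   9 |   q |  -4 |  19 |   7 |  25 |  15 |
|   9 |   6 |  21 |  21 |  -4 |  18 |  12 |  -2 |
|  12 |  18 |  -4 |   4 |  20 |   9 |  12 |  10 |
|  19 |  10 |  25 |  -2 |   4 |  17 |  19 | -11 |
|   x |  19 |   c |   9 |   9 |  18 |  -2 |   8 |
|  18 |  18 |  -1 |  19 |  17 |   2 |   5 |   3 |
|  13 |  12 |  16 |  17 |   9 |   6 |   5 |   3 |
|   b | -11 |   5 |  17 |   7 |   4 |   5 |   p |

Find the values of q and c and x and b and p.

q = 5, c = 14, x = 6, b = -1, p = 55

The known cells in column 8 total 26, leaving 81 − 26 = 55 for the blank.
The known cells in row 8 total 82, leaving 81 − 82 = -1 for the blank.
The known cells in column 1 total 75, leaving 81 − 75 = 6 for the blank.
The known cells in row 5 total 67, leaving 81 − 67 = 14 for the blank.
The known cells in row 1 total 76, leaving 81 − 76 = 5 for the blank.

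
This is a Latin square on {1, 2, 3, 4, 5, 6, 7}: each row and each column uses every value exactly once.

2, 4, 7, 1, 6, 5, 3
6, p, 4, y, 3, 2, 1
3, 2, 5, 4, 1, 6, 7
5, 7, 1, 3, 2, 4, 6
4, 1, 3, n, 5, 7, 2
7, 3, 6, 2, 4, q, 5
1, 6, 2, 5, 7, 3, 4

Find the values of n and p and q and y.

n = 6, p = 5, q = 1, y = 7

At (row 2, col 2): column 2 already has {1, 2, 3, 4, 6, 7}, so the value is 5.
At (row 6, col 6): row 6 already has {2, 3, 4, 5, 6, 7}, so the value is 1.
Cell (2,4): row 2 already has {1, 2, 3, 4, 5, 6} → 7.
For row 5, column 4: row 5 already has {1, 2, 3, 4, 5, 7}; that leaves 6.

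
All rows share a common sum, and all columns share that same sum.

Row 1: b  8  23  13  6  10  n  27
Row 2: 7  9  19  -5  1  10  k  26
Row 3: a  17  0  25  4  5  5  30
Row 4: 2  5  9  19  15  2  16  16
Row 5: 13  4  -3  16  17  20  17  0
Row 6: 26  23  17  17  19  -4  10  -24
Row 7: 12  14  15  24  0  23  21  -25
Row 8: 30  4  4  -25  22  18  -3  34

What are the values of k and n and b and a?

Rows 4 and 5 both sum to 84, so that's the common total.
The known cells in row 2 total 67, leaving 84 − 67 = 17 for the blank.
The known cells in row 3 total 86, leaving 84 − 86 = -2 for the blank.
The known cells in column 1 total 88, leaving 84 − 88 = -4 for the blank.
The known cells in row 1 total 83, leaving 84 − 83 = 1 for the blank.

k = 17, n = 1, b = -4, a = -2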